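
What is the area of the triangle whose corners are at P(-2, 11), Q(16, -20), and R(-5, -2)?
Using the coordinate formula: Area = (1/2)|x₁(y₂-y₃) + x₂(y₃-y₁) + x₃(y₁-y₂)|
Area = (1/2)|(-2)((-20)-(-2)) + 16((-2)-11) + (-5)(11-(-20))|
Area = (1/2)|(-2)*(-18) + 16*(-13) + (-5)*31|
Area = (1/2)|36 + (-208) + (-155)|
Area = (1/2)*327 = 163.50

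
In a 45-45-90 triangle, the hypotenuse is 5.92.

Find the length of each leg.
In a 45-45-90 triangle, hypotenuse = leg·√2  →  leg = hypotenuse/√2
leg = 5.92/√2 = 4.186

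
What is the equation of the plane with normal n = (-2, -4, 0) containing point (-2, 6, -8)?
d = n·P = (-2)(-2) + (-4)(6) + (0)(-8) = -20
Plane: -2x - 4y = -20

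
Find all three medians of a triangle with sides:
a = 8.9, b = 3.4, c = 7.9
Using m_x = ½√(2y² + 2z² - x²):
m_a = ½√(2·3.4² + 2·7.9² - 8.9²) = ½√68.73 = 4.145
m_b = ½√(2·8.9² + 2·7.9² - 3.4²) = ½√271.68 = 8.241
m_c = ½√(2·8.9² + 2·3.4² - 7.9²) = ½√119.13 = 5.457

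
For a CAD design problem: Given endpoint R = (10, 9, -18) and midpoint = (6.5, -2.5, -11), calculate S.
S = (2×6.5 - 10, 2×(-2.5) - 9, 2×(-11) - (-18)) = (3, -14, -4)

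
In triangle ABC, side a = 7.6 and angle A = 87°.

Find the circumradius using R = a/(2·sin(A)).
R = a/(2·sin(A)) = 7.6/(2·sin(87°))
R = 7.6/(2·0.998630) = 7.6/1.997259 = 3.805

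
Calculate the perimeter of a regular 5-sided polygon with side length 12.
Perimeter = number of sides * side length
Perimeter = 5 * 12
Perimeter = 60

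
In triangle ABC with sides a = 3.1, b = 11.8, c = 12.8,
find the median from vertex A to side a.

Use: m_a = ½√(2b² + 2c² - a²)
m_a = ½√(2·11.8² + 2·12.8² - 3.1²)
m_a = ½√(278.48 + 327.68 - 9.61) = ½√596.55 = 12.21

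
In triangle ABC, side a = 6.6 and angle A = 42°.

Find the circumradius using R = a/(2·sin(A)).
R = a/(2·sin(A)) = 6.6/(2·sin(42°))
R = 6.6/(2·0.669131) = 6.6/1.338261 = 4.932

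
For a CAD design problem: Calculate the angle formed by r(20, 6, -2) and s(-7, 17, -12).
r·s = -14, |r|² = 440, |s|² = 482
cos θ = -14/√212080 ≈ -0.0304
θ ≈ 91.74°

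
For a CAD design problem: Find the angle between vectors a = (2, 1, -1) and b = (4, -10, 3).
a·b = -5, |a|² = 6, |b|² = 125
cos θ = -5/√750 ≈ -0.1826
θ ≈ 100.5°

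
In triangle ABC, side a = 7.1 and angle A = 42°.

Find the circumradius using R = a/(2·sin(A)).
R = a/(2·sin(A)) = 7.1/(2·sin(42°))
R = 7.1/(2·0.669131) = 7.1/1.338261 = 5.305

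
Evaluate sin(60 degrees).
sin(60 degrees) = sqrt(3)/2
Decimal approximation: 0.866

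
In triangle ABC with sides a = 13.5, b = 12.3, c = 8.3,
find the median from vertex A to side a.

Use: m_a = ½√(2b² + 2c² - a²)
m_a = ½√(2·12.3² + 2·8.3² - 13.5²)
m_a = ½√(302.58 + 137.78 - 182.25) = ½√258.11 = 8.033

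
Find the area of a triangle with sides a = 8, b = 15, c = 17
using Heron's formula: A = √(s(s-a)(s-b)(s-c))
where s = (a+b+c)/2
s = (8+15+17)/2 = 20
A = √(20·12·5·3) = √3600 = 60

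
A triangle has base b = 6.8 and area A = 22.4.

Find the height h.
A = ½bh  →  h = 2A/b
h = 2·22.4/6.8 = 6.588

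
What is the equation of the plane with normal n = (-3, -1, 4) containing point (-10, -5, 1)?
d = n·P = (-3)(-10) + (-1)(-5) + (4)(1) = 39
Plane: -3x - y + 4z = 39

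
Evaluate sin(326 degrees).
sin(326 degrees) = -0.5592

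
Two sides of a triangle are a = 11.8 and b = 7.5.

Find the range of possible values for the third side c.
By the triangle inequality: |a - b| < c < a + b
|11.8 - 7.5| < c < 11.8 + 7.5
4.3 < c < 19.3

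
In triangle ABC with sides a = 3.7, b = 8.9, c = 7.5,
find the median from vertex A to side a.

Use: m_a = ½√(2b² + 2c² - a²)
m_a = ½√(2·8.9² + 2·7.5² - 3.7²)
m_a = ½√(158.42 + 112.5 - 13.69) = ½√257.23 = 8.019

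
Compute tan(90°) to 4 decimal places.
tan(90 degrees) = undefined
Decimal approximation: undefined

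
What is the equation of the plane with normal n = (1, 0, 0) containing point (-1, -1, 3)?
d = n·P = (1)(-1) + (0)(-1) + (0)(3) = -1
Plane: x = -1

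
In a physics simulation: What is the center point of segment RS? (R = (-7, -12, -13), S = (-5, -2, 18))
Midpoint = ((-7-5)/2, (-12-2)/2, (-13+18)/2) = (-6, -7, 2.5)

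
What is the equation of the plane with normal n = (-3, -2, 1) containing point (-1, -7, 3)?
d = n·P = (-3)(-1) + (-2)(-7) + (1)(3) = 20
Plane: -3x - 2y + z = 20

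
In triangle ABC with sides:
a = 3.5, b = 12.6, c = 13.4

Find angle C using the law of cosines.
cos(C) = (a² + b² - c²)/(2ab)
cos(C) = (3.5² + 12.6² - 13.4²)/(2·3.5·12.6) = -8.55/88.2 = -0.096939
C = arccos(-0.096939) = 95.56°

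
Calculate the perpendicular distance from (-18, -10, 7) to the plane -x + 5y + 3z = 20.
d = |(-1)(-18) + 5(-10) + 3(7) - (20)| / √((-1)² + 5² + 3²) = 31/√35 = 5.24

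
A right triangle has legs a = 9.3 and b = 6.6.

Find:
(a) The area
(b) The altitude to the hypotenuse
(a) Area = ½ab = ½·9.3·6.6 = 30.69
(b) Hypotenuse c = √(9.3² + 6.6²) = √130.05 = 11.4039
    Area = ½·c·h_c  →  h_c = 2·Area/c = 2·30.69/11.4039 = 5.382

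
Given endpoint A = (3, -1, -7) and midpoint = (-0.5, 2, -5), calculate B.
B = (2×(-0.5) - 3, 2×2 - (-1), 2×(-5) - (-7)) = (-4, 5, -3)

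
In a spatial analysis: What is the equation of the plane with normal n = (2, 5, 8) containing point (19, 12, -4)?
d = n·P = (2)(19) + (5)(12) + (8)(-4) = 66
Plane: 2x + 5y + 8z = 66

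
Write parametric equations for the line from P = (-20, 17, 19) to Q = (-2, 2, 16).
Direction vector d = Q - P = (18, -15, -3)
x = -20 + 18t, y = 17 - 15t, z = 19 - 3t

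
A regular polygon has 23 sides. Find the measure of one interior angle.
Interior angle of a regular n-gon = (n-2)*180/n
Interior angle = (23-2)*180/23
Interior angle = 21*180/23
Interior angle = 3780/23
Interior angle = 164.35 degrees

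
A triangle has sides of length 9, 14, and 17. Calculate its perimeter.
Perimeter = sum of all sides
Perimeter = 9 + 14 + 17
Perimeter = 40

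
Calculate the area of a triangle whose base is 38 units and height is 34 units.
Area = (1/2) * base * height
Area = (1/2) * 38 * 34
Area = 646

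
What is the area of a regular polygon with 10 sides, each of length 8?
For a regular 10-gon with side length s = 8:
Apothem a = s / (2*tan(pi/10)) = 8 / (2*tan(pi/10)) ≈ 12.3107
Perimeter P = 10 * 8 = 80
Area = (1/2) * P * a = (1/2) * 80 * 12.3107 = 492.43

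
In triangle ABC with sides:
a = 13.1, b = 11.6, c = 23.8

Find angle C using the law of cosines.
cos(C) = (a² + b² - c²)/(2ab)
cos(C) = (13.1² + 11.6² - 23.8²)/(2·13.1·11.6) = -260.27/303.92 = -0.856377
C = arccos(-0.856377) = 148.9°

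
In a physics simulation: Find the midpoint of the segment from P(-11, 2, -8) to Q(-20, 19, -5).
Midpoint = ((-11-20)/2, (2+19)/2, (-8-5)/2) = (-15.5, 10.5, -6.5)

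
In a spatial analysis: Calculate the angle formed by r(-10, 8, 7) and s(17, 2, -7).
r·s = -203, |r|² = 213, |s|² = 342
cos θ = -203/√72846 ≈ -0.7521
θ ≈ 138.8°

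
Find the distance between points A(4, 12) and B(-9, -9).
Using the distance formula: d = sqrt((x₂-x₁)² + (y₂-y₁)²)
dx = (-9) - 4 = -13
dy = (-9) - 12 = -21
d = sqrt((-13)² + (-21)²) = sqrt(169 + 441) = sqrt(610) = 24.70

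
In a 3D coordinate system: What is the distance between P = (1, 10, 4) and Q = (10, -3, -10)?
d = √[(9)² + (-13)² + (-14)²] = √446 = 21.12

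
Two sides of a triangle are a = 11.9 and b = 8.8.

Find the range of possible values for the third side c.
By the triangle inequality: |a - b| < c < a + b
|11.9 - 8.8| < c < 11.9 + 8.8
3.1 < c < 20.7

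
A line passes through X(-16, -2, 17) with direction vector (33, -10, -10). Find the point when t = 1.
P(1) = (-16 + 33(1), -2 + (-10)(1), 17 + (-10)(1)) = (17, -12, 7)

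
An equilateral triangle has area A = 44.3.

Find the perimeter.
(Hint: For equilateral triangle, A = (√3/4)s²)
A = (√3/4)s²  →  s² = 4A/√3 = 4·44.3/√3 = 102.306
s = 10.1147
Perimeter = 3s = 30.34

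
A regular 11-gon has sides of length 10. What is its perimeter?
Perimeter = number of sides * side length
Perimeter = 11 * 10
Perimeter = 110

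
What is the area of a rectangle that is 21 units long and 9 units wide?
Area = length * width
Area = 21 * 9
Area = 189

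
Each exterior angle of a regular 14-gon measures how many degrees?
Exterior angle of a regular n-gon = 360/n
Exterior angle = 360/14
Exterior angle = 25.71 degrees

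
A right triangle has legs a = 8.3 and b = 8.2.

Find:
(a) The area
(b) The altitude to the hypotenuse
(a) Area = ½ab = ½·8.3·8.2 = 34.03
(b) Hypotenuse c = √(8.3² + 8.2²) = √136.13 = 11.6675
    Area = ½·c·h_c  →  h_c = 2·Area/c = 2·34.03/11.6675 = 5.833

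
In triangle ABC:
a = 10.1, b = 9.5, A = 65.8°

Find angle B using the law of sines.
sin(B)/b = sin(A)/a
sin(B) = b·sin(A)/a = 9.5·sin(65.8°)/10.1 = 0.857935
B = arcsin(0.857935) = 59.09°  (b ≤ a, so B ≤ A and the acute solution is unique)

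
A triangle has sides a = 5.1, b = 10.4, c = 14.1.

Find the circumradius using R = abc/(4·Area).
s = (a+b+c)/2 = 14.8
Area = √(s(s-a)(s-b)(s-c)) = √(14.8·9.7·4.4·0.7) = 21.0277
R = abc/(4·Area) = (5.1·10.4·14.1)/(4·21.0277) = 747.864/84.1108 = 8.891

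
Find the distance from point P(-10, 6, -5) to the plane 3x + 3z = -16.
d = |3(-10) + 0(6) + 3(-5) - (-16)| / √(3² + 0² + 3²) = 29/√18 = 6.835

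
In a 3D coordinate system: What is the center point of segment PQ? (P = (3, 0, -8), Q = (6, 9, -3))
Midpoint = ((3+6)/2, (0+9)/2, (-8-3)/2) = (4.5, 4.5, -5.5)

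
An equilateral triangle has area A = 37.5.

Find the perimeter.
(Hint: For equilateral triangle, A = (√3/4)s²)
A = (√3/4)s²  →  s² = 4A/√3 = 4·37.5/√3 = 86.6025
s = 9.30605
Perimeter = 3s = 27.92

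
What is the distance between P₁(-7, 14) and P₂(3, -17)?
Using the distance formula: d = sqrt((x₂-x₁)² + (y₂-y₁)²)
dx = 3 - (-7) = 10
dy = (-17) - 14 = -31
d = sqrt(10² + (-31)²) = sqrt(100 + 961) = sqrt(1061) = 32.57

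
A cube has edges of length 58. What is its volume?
Volume = s³
Volume = 58³
Volume = 195112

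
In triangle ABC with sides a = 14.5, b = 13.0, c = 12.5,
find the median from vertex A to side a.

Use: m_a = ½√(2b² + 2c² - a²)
m_a = ½√(2·13.0² + 2·12.5² - 14.5²)
m_a = ½√(338 + 312.5 - 210.25) = ½√440.25 = 10.49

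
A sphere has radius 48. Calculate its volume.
Volume = (4/3) * pi * r³
Volume = (4/3) * pi * 48³
Volume = (4/3) * pi * 110592
Volume = 463246.69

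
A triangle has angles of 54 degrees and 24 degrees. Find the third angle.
Sum of angles in a triangle = 180 degrees
Third angle = 180 - 54 - 24
Third angle = 102 degrees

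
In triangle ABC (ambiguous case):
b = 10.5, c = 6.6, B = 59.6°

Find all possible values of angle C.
sin(C)/c = sin(B)/b  →  sin(C) = c·sin(B)/b = 6.6·sin(59.6°)/10.5 = 0.542151
C₁ = arcsin(0.542151) = 32.83°,  C₂ = 180° - C₁ = 147.17°
Check C₂: A = 180° - 59.6° - 147.17° = -26.77° ≤ 0, rejected
C = 32.83° (one solution)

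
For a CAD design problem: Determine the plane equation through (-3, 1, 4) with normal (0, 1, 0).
d = n·P = (0)(-3) + (1)(1) + (0)(4) = 1
Plane: y = 1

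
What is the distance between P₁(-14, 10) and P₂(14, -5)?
Using the distance formula: d = sqrt((x₂-x₁)² + (y₂-y₁)²)
dx = 14 - (-14) = 28
dy = (-5) - 10 = -15
d = sqrt(28² + (-15)²) = sqrt(784 + 225) = sqrt(1009) = 31.76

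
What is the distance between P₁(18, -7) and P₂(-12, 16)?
Using the distance formula: d = sqrt((x₂-x₁)² + (y₂-y₁)²)
dx = (-12) - 18 = -30
dy = 16 - (-7) = 23
d = sqrt((-30)² + 23²) = sqrt(900 + 529) = sqrt(1429) = 37.80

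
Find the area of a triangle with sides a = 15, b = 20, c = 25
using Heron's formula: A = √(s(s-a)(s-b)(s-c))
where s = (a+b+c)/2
s = (15+20+25)/2 = 30
A = √(30·15·10·5) = √22500 = 150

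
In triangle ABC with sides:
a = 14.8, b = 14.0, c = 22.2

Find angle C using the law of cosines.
cos(C) = (a² + b² - c²)/(2ab)
cos(C) = (14.8² + 14.0² - 22.2²)/(2·14.8·14.0) = -77.8/414.4 = -0.187741
C = arccos(-0.187741) = 100.8°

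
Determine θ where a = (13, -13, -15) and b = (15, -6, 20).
a·b = -27, |a|² = 563, |b|² = 661
cos θ = -27/√372143 ≈ -0.04426
θ ≈ 92.54°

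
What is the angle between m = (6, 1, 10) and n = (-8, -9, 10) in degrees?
m·n = 43, |m|² = 137, |n|² = 245
cos θ = 43/√33565 ≈ 0.2347
θ ≈ 76.43°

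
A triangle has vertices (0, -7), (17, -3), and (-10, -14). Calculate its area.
Using the coordinate formula: Area = (1/2)|x₁(y₂-y₃) + x₂(y₃-y₁) + x₃(y₁-y₂)|
Area = (1/2)|0((-3)-(-14)) + 17((-14)-(-7)) + (-10)((-7)-(-3))|
Area = (1/2)|0*11 + 17*(-7) + (-10)*(-4)|
Area = (1/2)|0 + (-119) + 40|
Area = (1/2)*79 = 39.50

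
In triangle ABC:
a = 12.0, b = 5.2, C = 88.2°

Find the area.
Using A = ½ab·sin(C):
A = ½·12.0·5.2·sin(88.2°) = ½·62.4·0.999507 = 31.18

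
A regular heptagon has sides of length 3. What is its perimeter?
Perimeter = number of sides * side length
Perimeter = 7 * 3
Perimeter = 21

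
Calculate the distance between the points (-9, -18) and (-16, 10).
Using the distance formula: d = sqrt((x₂-x₁)² + (y₂-y₁)²)
dx = (-16) - (-9) = -7
dy = 10 - (-18) = 28
d = sqrt((-7)² + 28²) = sqrt(49 + 784) = sqrt(833) = 28.86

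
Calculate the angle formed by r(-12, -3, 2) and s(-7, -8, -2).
r·s = 104, |r|² = 157, |s|² = 117
cos θ = 104/√18369 ≈ 0.7673
θ ≈ 39.88°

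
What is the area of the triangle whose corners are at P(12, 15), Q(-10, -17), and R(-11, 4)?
Using the coordinate formula: Area = (1/2)|x₁(y₂-y₃) + x₂(y₃-y₁) + x₃(y₁-y₂)|
Area = (1/2)|12((-17)-4) + (-10)(4-15) + (-11)(15-(-17))|
Area = (1/2)|12*(-21) + (-10)*(-11) + (-11)*32|
Area = (1/2)|(-252) + 110 + (-352)|
Area = (1/2)*494 = 247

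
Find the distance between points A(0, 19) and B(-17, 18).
Using the distance formula: d = sqrt((x₂-x₁)² + (y₂-y₁)²)
dx = (-17) - 0 = -17
dy = 18 - 19 = -1
d = sqrt((-17)² + (-1)²) = sqrt(289 + 1) = sqrt(290) = 17.03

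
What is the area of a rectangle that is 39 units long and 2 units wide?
Area = length * width
Area = 39 * 2
Area = 78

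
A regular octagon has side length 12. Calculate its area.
For a regular 8-gon with side length s = 12:
Apothem a = s / (2*tan(pi/8)) = 12 / (2*tan(pi/8)) ≈ 14.4853
Perimeter P = 8 * 12 = 96
Area = (1/2) * P * a = (1/2) * 96 * 14.4853 = 695.29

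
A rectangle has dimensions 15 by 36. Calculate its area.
Area = length * width
Area = 15 * 36
Area = 540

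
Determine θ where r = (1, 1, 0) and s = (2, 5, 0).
r·s = 7, |r|² = 2, |s|² = 29
cos θ = 7/√58 ≈ 0.9191
θ ≈ 23.2°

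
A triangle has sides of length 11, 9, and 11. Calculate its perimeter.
Perimeter = sum of all sides
Perimeter = 11 + 9 + 11
Perimeter = 31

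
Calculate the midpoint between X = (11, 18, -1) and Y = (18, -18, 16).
Midpoint = ((11+18)/2, (18-18)/2, (-1+16)/2) = (14.5, 0, 7.5)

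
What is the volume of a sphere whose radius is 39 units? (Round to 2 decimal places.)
Volume = (4/3) * pi * r³
Volume = (4/3) * pi * 39³
Volume = (4/3) * pi * 59319
Volume = 248474.85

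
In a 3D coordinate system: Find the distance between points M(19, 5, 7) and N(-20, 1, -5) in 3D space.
d = √[(-39)² + (-4)² + (-12)²] = √1681 = 41.0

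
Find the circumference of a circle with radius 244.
Circumference = 2 * pi * r
Circumference = 2 * pi * 244
Circumference = 1533.10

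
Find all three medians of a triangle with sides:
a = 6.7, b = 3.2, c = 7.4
Using m_x = ½√(2y² + 2z² - x²):
m_a = ½√(2·3.2² + 2·7.4² - 6.7²) = ½√85.11 = 4.613
m_b = ½√(2·6.7² + 2·7.4² - 3.2²) = ½√189.06 = 6.875
m_c = ½√(2·6.7² + 2·3.2² - 7.4²) = ½√55.5 = 3.725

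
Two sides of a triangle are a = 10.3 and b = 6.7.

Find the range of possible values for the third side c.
By the triangle inequality: |a - b| < c < a + b
|10.3 - 6.7| < c < 10.3 + 6.7
3.6 < c < 17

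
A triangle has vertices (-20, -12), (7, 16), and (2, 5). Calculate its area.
Using the coordinate formula: Area = (1/2)|x₁(y₂-y₃) + x₂(y₃-y₁) + x₃(y₁-y₂)|
Area = (1/2)|(-20)(16-5) + 7(5-(-12)) + 2((-12)-16)|
Area = (1/2)|(-20)*11 + 7*17 + 2*(-28)|
Area = (1/2)|(-220) + 119 + (-56)|
Area = (1/2)*157 = 78.50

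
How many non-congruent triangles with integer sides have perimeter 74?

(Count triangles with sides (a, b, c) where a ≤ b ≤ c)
With a ≤ b ≤ c and a + b + c = 74, the triangle inequality a + b > c gives c < 74/2, so c ≤ 36.
Iterate a from 1 to ⌊p/3⌋ = 24; for each a, b ranges from a to ⌊(p−a)/2⌋ with c = p − a − b, keeping only c ≥ b.
Triples: (2, 36, 36), (3, 35, 36), (4, 34, 36), …
Count = 114 triangles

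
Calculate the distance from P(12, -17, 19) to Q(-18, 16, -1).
d = √[(-30)² + (33)² + (-20)²] = √2389 = 48.88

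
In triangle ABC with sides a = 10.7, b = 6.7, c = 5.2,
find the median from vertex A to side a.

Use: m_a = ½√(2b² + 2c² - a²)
m_a = ½√(2·6.7² + 2·5.2² - 10.7²)
m_a = ½√(89.78 + 54.08 - 114.49) = ½√29.37 = 2.71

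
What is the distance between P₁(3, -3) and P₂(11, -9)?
Using the distance formula: d = sqrt((x₂-x₁)² + (y₂-y₁)²)
dx = 11 - 3 = 8
dy = (-9) - (-3) = -6
d = sqrt(8² + (-6)²) = sqrt(64 + 36) = sqrt(100) = 10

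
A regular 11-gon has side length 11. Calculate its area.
For a regular 11-gon with side length s = 11:
Apothem a = s / (2*tan(pi/11)) = 11 / (2*tan(pi/11)) ≈ 18.7313
Perimeter P = 11 * 11 = 121
Area = (1/2) * P * a = (1/2) * 121 * 18.7313 = 1133.24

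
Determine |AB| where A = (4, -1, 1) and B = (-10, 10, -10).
d = √[(-14)² + (11)² + (-11)²] = √438 = 20.93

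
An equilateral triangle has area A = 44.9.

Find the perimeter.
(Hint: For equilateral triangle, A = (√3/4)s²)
A = (√3/4)s²  →  s² = 4A/√3 = 4·44.9/√3 = 103.692
s = 10.1829
Perimeter = 3s = 30.55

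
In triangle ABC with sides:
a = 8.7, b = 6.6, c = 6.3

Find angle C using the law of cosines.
cos(C) = (a² + b² - c²)/(2ab)
cos(C) = (8.7² + 6.6² - 6.3²)/(2·8.7·6.6) = 79.56/114.84 = 0.692790
C = arccos(0.692790) = 46.15°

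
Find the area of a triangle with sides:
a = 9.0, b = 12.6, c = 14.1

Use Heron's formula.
s = (a+b+c)/2 = (9.0+12.6+14.1)/2 = 17.85
A = √(s(s-a)(s-b)(s-c)) = √(17.85·8.85·5.25·3.75)
A = √3110.08 = 55.77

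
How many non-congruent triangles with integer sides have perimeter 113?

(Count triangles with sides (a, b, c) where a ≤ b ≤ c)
With a ≤ b ≤ c and a + b + c = 113, the triangle inequality a + b > c gives c < 113/2, so c ≤ 56.
Iterate a from 1 to ⌊p/3⌋ = 37; for each a, b ranges from a to ⌊(p−a)/2⌋ with c = p − a − b, keeping only c ≥ b.
Triples: (1, 56, 56), (2, 55, 56), (3, 54, 56), …
Count = 280 triangles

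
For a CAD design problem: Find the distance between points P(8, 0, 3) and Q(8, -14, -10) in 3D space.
d = √[(0)² + (-14)² + (-13)²] = √365 = 19.1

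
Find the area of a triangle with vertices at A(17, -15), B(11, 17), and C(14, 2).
Using the coordinate formula: Area = (1/2)|x₁(y₂-y₃) + x₂(y₃-y₁) + x₃(y₁-y₂)|
Area = (1/2)|17(17-2) + 11(2-(-15)) + 14((-15)-17)|
Area = (1/2)|17*15 + 11*17 + 14*(-32)|
Area = (1/2)|255 + 187 + (-448)|
Area = (1/2)*6 = 3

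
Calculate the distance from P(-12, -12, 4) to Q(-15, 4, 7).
d = √[(-3)² + (16)² + (3)²] = √274 = 16.55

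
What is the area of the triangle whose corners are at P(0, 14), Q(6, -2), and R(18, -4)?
Using the coordinate formula: Area = (1/2)|x₁(y₂-y₃) + x₂(y₃-y₁) + x₃(y₁-y₂)|
Area = (1/2)|0((-2)-(-4)) + 6((-4)-14) + 18(14-(-2))|
Area = (1/2)|0*2 + 6*(-18) + 18*16|
Area = (1/2)|0 + (-108) + 288|
Area = (1/2)*180 = 90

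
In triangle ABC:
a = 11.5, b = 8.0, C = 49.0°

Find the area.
Using A = ½ab·sin(C):
A = ½·11.5·8.0·sin(49.0°) = ½·92·0.754710 = 34.72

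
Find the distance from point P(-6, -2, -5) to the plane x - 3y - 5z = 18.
d = |1(-6) + (-3)(-2) + (-5)(-5) - (18)| / √(1² + (-3)² + (-5)²) = 7/√35 = 1.183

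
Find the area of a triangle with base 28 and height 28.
Area = (1/2) * base * height
Area = (1/2) * 28 * 28
Area = 392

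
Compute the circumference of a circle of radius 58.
Circumference = 2 * pi * r
Circumference = 2 * pi * 58
Circumference = 364.42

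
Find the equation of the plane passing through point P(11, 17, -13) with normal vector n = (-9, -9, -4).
d = n·P = (-9)(11) + (-9)(17) + (-4)(-13) = -200
Plane: -9x - 9y - 4z = -200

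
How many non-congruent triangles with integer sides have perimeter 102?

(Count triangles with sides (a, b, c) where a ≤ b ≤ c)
With a ≤ b ≤ c and a + b + c = 102, the triangle inequality a + b > c gives c < 102/2, so c ≤ 50.
Iterate a from 1 to ⌊p/3⌋ = 34; for each a, b ranges from a to ⌊(p−a)/2⌋ with c = p − a − b, keeping only c ≥ b.
Triples: (2, 50, 50), (3, 49, 50), (4, 48, 50), …
Count = 217 triangles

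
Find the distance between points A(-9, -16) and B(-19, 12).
Using the distance formula: d = sqrt((x₂-x₁)² + (y₂-y₁)²)
dx = (-19) - (-9) = -10
dy = 12 - (-16) = 28
d = sqrt((-10)² + 28²) = sqrt(100 + 784) = sqrt(884) = 29.73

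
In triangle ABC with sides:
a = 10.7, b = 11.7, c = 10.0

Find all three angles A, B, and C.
By the law of cosines:
cos(A) = (b² + c² - a²)/(2bc) = 0.523077  →  A = 58.46°
cos(B) = (a² + c² - b²)/(2ac) = 0.362617  →  B = 68.74°
cos(C) = (a² + b² - c²)/(2ab) = 0.604601  →  C = 52.8°
Check: A + B + C = 180.0° ✓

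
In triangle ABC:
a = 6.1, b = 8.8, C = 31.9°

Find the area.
Using A = ½ab·sin(C):
A = ½·6.1·8.8·sin(31.9°) = ½·53.68·0.528438 = 14.18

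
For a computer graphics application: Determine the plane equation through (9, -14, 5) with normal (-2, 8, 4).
d = n·P = (-2)(9) + (8)(-14) + (4)(5) = -110
Plane: -2x + 8y + 4z = -110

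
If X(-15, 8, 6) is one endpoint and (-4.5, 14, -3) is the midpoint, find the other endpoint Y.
Y = (2×(-4.5) - (-15), 2×14 - 8, 2×(-3) - 6) = (6, 20, -12)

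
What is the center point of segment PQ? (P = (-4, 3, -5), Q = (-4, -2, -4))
Midpoint = ((-4-4)/2, (3-2)/2, (-5-4)/2) = (-4, 0.5, -4.5)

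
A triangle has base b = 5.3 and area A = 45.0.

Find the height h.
A = ½bh  →  h = 2A/b
h = 2·45.0/5.3 = 16.98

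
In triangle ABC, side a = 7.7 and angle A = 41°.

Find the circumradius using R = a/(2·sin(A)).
R = a/(2·sin(A)) = 7.7/(2·sin(41°))
R = 7.7/(2·0.656059) = 7.7/1.312118 = 5.868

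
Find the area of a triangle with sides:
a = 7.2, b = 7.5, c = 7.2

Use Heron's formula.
s = (a+b+c)/2 = (7.2+7.5+7.2)/2 = 10.95
A = √(s(s-a)(s-b)(s-c)) = √(10.95·3.75·3.45·3.75)
A = √531.246 = 23.05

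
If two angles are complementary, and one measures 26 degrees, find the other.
Complementary angles sum to 90 degrees.
Other angle = 90 - 26
Other angle = 64 degrees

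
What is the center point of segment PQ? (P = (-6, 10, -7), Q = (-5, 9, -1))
Midpoint = ((-6-5)/2, (10+9)/2, (-7-1)/2) = (-5.5, 9.5, -4)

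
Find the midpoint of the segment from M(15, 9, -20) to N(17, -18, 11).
Midpoint = ((15+17)/2, (9-18)/2, (-20+11)/2) = (16, -4.5, -4.5)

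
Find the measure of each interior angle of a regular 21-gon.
Interior angle of a regular n-gon = (n-2)*180/n
Interior angle = (21-2)*180/21
Interior angle = 19*180/21
Interior angle = 3420/21
Interior angle = 162.86 degrees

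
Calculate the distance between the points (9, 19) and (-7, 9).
Using the distance formula: d = sqrt((x₂-x₁)² + (y₂-y₁)²)
dx = (-7) - 9 = -16
dy = 9 - 19 = -10
d = sqrt((-16)² + (-10)²) = sqrt(256 + 100) = sqrt(356) = 18.87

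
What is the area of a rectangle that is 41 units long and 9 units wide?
Area = length * width
Area = 41 * 9
Area = 369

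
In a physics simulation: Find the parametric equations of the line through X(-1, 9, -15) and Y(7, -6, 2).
Direction vector d = Y - X = (8, -15, 17)
x = -1 + 8t, y = 9 - 15t, z = -15 + 17t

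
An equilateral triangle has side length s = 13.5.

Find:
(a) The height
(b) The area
(a) Height h = s·√3/2 = 13.5·√3/2 = 11.69
(b) Area = (√3/4)·s² = (√3/4)·13.5² = (√3/4)·182.25 = 78.92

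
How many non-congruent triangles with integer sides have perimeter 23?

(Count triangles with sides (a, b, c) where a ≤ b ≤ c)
With a ≤ b ≤ c and a + b + c = 23, the triangle inequality a + b > c gives c < 23/2, so c ≤ 11.
Iterate a from 1 to ⌊p/3⌋ = 7; for each a, b ranges from a to ⌊(p−a)/2⌋ with c = p − a − b, keeping only c ≥ b.
Triples: (1, 11, 11), (2, 10, 11), (3, 9, 11), …
Count = 14 triangles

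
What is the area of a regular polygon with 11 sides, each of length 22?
For a regular 11-gon with side length s = 22:
Apothem a = s / (2*tan(pi/11)) = 22 / (2*tan(pi/11)) ≈ 37.4626
Perimeter P = 11 * 22 = 242
Area = (1/2) * P * a = (1/2) * 242 * 37.4626 = 4532.97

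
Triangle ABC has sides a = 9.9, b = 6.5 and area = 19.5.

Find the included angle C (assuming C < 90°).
Area = ½ab·sin(C)  →  sin(C) = 2·Area/(ab)
sin(C) = 2·19.5/(9.9·6.5) = 0.606061
C = arcsin(0.606061) = 37.31°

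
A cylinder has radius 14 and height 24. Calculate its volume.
Volume = pi * r² * h
Volume = pi * 14² * 24
Volume = pi * 196 * 24
Volume = pi * 4704
Volume = 14778.05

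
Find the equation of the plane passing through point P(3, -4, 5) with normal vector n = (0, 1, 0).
d = n·P = (0)(3) + (1)(-4) + (0)(5) = -4
Plane: y = -4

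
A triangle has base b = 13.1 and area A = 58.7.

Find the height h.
A = ½bh  →  h = 2A/b
h = 2·58.7/13.1 = 8.962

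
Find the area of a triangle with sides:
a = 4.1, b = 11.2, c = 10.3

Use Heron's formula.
s = (a+b+c)/2 = (4.1+11.2+10.3)/2 = 12.8
A = √(s(s-a)(s-b)(s-c)) = √(12.8·8.7·1.6·2.5)
A = √445.44 = 21.11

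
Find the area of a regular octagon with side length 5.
For a regular 8-gon with side length s = 5:
Apothem a = s / (2*tan(pi/8)) = 5 / (2*tan(pi/8)) ≈ 6.0355
Perimeter P = 8 * 5 = 40
Area = (1/2) * P * a = (1/2) * 40 * 6.0355 = 120.71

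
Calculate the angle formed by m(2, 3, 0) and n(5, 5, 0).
m·n = 25, |m|² = 13, |n|² = 50
cos θ = 25/√650 ≈ 0.9806
θ ≈ 11.31°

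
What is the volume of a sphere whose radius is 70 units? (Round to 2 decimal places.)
Volume = (4/3) * pi * r³
Volume = (4/3) * pi * 70³
Volume = (4/3) * pi * 343000
Volume = 1436755.04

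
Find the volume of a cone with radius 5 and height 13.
Volume = (1/3) * pi * r² * h
Volume = (1/3) * pi * 5² * 13
Volume = (1/3) * pi * 25 * 13
Volume = (1/3) * pi * 325
Volume = 340.34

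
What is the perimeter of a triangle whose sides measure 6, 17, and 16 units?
Perimeter = sum of all sides
Perimeter = 6 + 17 + 16
Perimeter = 39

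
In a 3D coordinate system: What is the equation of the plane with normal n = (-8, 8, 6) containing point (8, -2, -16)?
d = n·P = (-8)(8) + (8)(-2) + (6)(-16) = -176
Plane: -8x + 8y + 6z = -176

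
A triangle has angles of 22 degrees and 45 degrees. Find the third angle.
Sum of angles in a triangle = 180 degrees
Third angle = 180 - 22 - 45
Third angle = 113 degrees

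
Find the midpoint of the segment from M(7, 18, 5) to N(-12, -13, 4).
Midpoint = ((7-12)/2, (18-13)/2, (5+4)/2) = (-2.5, 2.5, 4.5)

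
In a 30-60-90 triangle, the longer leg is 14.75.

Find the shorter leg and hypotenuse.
In a 30-60-90 triangle, sides are in ratio 1 : √3 : 2.
Long leg = short leg·√3  →  short leg = 14.75/√3 = 8.516
Hypotenuse = 2·(short leg) = 2·14.75/√3 = 17.03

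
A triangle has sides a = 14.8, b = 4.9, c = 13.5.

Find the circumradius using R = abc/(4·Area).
s = (a+b+c)/2 = 16.6
Area = √(s(s-a)(s-b)(s-c)) = √(16.6·1.8·11.7·3.1) = 32.9203
R = abc/(4·Area) = (14.8·4.9·13.5)/(4·32.9203) = 979.02/131.6812 = 7.435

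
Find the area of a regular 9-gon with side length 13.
For a regular 9-gon with side length s = 13:
Apothem a = s / (2*tan(pi/9)) = 13 / (2*tan(pi/9)) ≈ 17.8586
Perimeter P = 9 * 13 = 117
Area = (1/2) * P * a = (1/2) * 117 * 17.8586 = 1044.73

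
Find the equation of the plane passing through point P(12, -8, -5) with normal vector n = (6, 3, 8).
d = n·P = (6)(12) + (3)(-8) + (8)(-5) = 8
Plane: 6x + 3y + 8z = 8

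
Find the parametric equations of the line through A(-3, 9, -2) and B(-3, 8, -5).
Direction vector d = B - A = (0, -1, -3)
x = -3, y = 9 - t, z = -2 - 3t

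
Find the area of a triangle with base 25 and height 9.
Area = (1/2) * base * height
Area = (1/2) * 25 * 9
Area = 112.50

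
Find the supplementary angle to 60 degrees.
Supplementary angles sum to 180 degrees.
Other angle = 180 - 60
Other angle = 120 degrees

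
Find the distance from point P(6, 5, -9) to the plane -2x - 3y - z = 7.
d = |(-2)(6) + (-3)(5) + (-1)(-9) - (7)| / √((-2)² + (-3)² + (-1)²) = 25/√14 = 6.682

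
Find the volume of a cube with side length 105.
Volume = s³
Volume = 105³
Volume = 1157625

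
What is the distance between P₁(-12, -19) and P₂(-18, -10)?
Using the distance formula: d = sqrt((x₂-x₁)² + (y₂-y₁)²)
dx = (-18) - (-12) = -6
dy = (-10) - (-19) = 9
d = sqrt((-6)² + 9²) = sqrt(36 + 81) = sqrt(117) = 10.82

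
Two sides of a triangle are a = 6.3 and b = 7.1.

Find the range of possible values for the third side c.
By the triangle inequality: |a - b| < c < a + b
|6.3 - 7.1| < c < 6.3 + 7.1
0.8 < c < 13.4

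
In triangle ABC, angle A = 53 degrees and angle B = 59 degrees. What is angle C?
Sum of angles in a triangle = 180 degrees
Third angle = 180 - 53 - 59
Third angle = 68 degrees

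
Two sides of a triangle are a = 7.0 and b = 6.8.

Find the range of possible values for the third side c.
By the triangle inequality: |a - b| < c < a + b
|7.0 - 6.8| < c < 7.0 + 6.8
0.2 < c < 13.8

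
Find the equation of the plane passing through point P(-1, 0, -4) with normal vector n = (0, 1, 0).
d = n·P = (0)(-1) + (1)(0) + (0)(-4) = 0
Plane: y = 0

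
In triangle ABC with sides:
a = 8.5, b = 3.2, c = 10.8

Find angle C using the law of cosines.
cos(C) = (a² + b² - c²)/(2ab)
cos(C) = (8.5² + 3.2² - 10.8²)/(2·8.5·3.2) = -34.15/54.4 = -0.627757
C = arccos(-0.627757) = 128.9°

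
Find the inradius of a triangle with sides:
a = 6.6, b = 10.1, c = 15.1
s = (a+b+c)/2 = (6.6+10.1+15.1)/2 = 15.9
Area = √(s(s-a)(s-b)(s-c)) = √(15.9·9.3·5.8·0.8) = 26.1938
r = Area/s = 26.1938/15.9 = 1.647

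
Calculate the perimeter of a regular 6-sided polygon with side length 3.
Perimeter = number of sides * side length
Perimeter = 6 * 3
Perimeter = 18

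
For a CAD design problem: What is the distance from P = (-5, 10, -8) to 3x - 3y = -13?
d = |3(-5) + (-3)(10) + 0(-8) - (-13)| / √(3² + (-3)² + 0²) = 32/√18 = 7.542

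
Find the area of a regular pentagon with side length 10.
For a regular 5-gon with side length s = 10:
Apothem a = s / (2*tan(pi/5)) = 10 / (2*tan(pi/5)) ≈ 6.8819
Perimeter P = 5 * 10 = 50
Area = (1/2) * P * a = (1/2) * 50 * 6.8819 = 172.05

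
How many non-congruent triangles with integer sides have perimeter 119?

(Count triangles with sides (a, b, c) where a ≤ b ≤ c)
With a ≤ b ≤ c and a + b + c = 119, the triangle inequality a + b > c gives c < 119/2, so c ≤ 59.
Iterate a from 1 to ⌊p/3⌋ = 39; for each a, b ranges from a to ⌊(p−a)/2⌋ with c = p − a − b, keeping only c ≥ b.
Triples: (1, 59, 59), (2, 58, 59), (3, 57, 59), …
Count = 310 triangles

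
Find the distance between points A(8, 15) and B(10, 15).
Using the distance formula: d = sqrt((x₂-x₁)² + (y₂-y₁)²)
dx = 10 - 8 = 2
dy = 15 - 15 = 0
d = sqrt(2² + 0²) = sqrt(4 + 0) = sqrt(4) = 2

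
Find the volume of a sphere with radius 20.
Volume = (4/3) * pi * r³
Volume = (4/3) * pi * 20³
Volume = (4/3) * pi * 8000
Volume = 33510.32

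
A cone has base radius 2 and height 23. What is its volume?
Volume = (1/3) * pi * r² * h
Volume = (1/3) * pi * 2² * 23
Volume = (1/3) * pi * 4 * 23
Volume = (1/3) * pi * 92
Volume = 96.34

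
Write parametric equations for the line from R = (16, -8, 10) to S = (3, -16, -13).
Direction vector d = S - R = (-13, -8, -23)
x = 16 - 13t, y = -8 - 8t, z = 10 - 23t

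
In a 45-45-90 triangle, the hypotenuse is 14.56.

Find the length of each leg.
In a 45-45-90 triangle, hypotenuse = leg·√2  →  leg = hypotenuse/√2
leg = 14.56/√2 = 10.3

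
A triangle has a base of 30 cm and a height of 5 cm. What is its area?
Area = (1/2) * base * height
Area = (1/2) * 30 * 5
Area = 75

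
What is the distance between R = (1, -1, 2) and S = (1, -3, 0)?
d = √[(0)² + (-2)² + (-2)²] = √8 = 2.828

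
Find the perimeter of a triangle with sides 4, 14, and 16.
Perimeter = sum of all sides
Perimeter = 4 + 14 + 16
Perimeter = 34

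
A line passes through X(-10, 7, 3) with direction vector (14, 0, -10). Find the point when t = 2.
P(2) = (-10 + 14(2), 7 + 0(2), 3 + (-10)(2)) = (18, 7, -17)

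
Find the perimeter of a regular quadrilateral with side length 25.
Perimeter = number of sides * side length
Perimeter = 4 * 25
Perimeter = 100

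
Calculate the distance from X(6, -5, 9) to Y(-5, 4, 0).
d = √[(-11)² + (9)² + (-9)²] = √283 = 16.82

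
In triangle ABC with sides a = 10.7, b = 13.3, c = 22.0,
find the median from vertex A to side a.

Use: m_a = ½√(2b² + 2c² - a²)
m_a = ½√(2·13.3² + 2·22.0² - 10.7²)
m_a = ½√(353.78 + 968 - 114.49) = ½√1207.29 = 17.37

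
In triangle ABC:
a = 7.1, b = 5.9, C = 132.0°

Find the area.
Using A = ½ab·sin(C):
A = ½·7.1·5.9·sin(132.0°) = ½·41.89·0.743145 = 15.57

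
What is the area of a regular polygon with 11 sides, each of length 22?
For a regular 11-gon with side length s = 22:
Apothem a = s / (2*tan(pi/11)) = 22 / (2*tan(pi/11)) ≈ 37.4626
Perimeter P = 11 * 22 = 242
Area = (1/2) * P * a = (1/2) * 242 * 37.4626 = 4532.97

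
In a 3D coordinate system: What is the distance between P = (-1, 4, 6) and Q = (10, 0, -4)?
d = √[(11)² + (-4)² + (-10)²] = √237 = 15.39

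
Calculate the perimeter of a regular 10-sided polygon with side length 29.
Perimeter = number of sides * side length
Perimeter = 10 * 29
Perimeter = 290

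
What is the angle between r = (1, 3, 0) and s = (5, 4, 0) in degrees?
r·s = 17, |r|² = 10, |s|² = 41
cos θ = 17/√410 ≈ 0.8396
θ ≈ 32.91°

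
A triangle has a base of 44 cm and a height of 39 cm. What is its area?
Area = (1/2) * base * height
Area = (1/2) * 44 * 39
Area = 858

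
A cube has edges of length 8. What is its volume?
Volume = s³
Volume = 8³
Volume = 512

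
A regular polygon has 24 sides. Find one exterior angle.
Exterior angle of a regular n-gon = 360/n
Exterior angle = 360/24
Exterior angle = 15 degrees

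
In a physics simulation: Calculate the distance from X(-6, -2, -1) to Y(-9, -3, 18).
d = √[(-3)² + (-1)² + (19)²] = √371 = 19.26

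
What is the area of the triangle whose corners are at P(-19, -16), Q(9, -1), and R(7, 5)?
Using the coordinate formula: Area = (1/2)|x₁(y₂-y₃) + x₂(y₃-y₁) + x₃(y₁-y₂)|
Area = (1/2)|(-19)((-1)-5) + 9(5-(-16)) + 7((-16)-(-1))|
Area = (1/2)|(-19)*(-6) + 9*21 + 7*(-15)|
Area = (1/2)|114 + 189 + (-105)|
Area = (1/2)*198 = 99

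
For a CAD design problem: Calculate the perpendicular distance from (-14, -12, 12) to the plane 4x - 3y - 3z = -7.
d = |4(-14) + (-3)(-12) + (-3)(12) - (-7)| / √(4² + (-3)² + (-3)²) = 49/√34 = 8.403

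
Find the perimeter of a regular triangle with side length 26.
Perimeter = number of sides * side length
Perimeter = 3 * 26
Perimeter = 78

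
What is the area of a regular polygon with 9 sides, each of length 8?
For a regular 9-gon with side length s = 8:
Apothem a = s / (2*tan(pi/9)) = 8 / (2*tan(pi/9)) ≈ 10.9899
Perimeter P = 9 * 8 = 72
Area = (1/2) * P * a = (1/2) * 72 * 10.9899 = 395.64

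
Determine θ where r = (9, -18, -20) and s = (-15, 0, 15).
r·s = -435, |r|² = 805, |s|² = 450
cos θ = -435/√362250 ≈ -0.7227
θ ≈ 136.3°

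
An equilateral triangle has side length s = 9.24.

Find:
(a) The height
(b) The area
(a) Height h = s·√3/2 = 9.24·√3/2 = 8.002
(b) Area = (√3/4)·s² = (√3/4)·9.24² = (√3/4)·85.3776 = 36.97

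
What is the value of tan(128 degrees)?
tan(128 degrees) = -1.2799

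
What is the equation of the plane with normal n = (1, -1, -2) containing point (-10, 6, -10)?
d = n·P = (1)(-10) + (-1)(6) + (-2)(-10) = 4
Plane: x - y - 2z = 4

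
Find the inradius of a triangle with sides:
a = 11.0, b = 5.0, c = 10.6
s = (a+b+c)/2 = (11.0+5.0+10.6)/2 = 13.3
Area = √(s(s-a)(s-b)(s-c)) = √(13.3·2.3·8.3·2.7) = 26.1825
r = Area/s = 26.1825/13.3 = 1.969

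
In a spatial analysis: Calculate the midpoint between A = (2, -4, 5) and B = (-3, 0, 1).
Midpoint = ((2-3)/2, (-4+0)/2, (5+1)/2) = (-0.5, -2, 3)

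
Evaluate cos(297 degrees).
cos(297 degrees) = 0.454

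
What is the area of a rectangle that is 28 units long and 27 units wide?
Area = length * width
Area = 28 * 27
Area = 756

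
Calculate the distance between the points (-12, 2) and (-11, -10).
Using the distance formula: d = sqrt((x₂-x₁)² + (y₂-y₁)²)
dx = (-11) - (-12) = 1
dy = (-10) - 2 = -12
d = sqrt(1² + (-12)²) = sqrt(1 + 144) = sqrt(145) = 12.04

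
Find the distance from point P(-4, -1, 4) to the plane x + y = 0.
d = |1(-4) + 1(-1) + 0(4) - (0)| / √(1² + 1² + 0²) = 5/√2 = 3.536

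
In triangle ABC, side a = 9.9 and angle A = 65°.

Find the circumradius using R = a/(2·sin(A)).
R = a/(2·sin(A)) = 9.9/(2·sin(65°))
R = 9.9/(2·0.906308) = 9.9/1.812616 = 5.462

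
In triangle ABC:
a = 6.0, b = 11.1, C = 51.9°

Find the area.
Using A = ½ab·sin(C):
A = ½·6.0·11.1·sin(51.9°) = ½·66.6·0.786935 = 26.2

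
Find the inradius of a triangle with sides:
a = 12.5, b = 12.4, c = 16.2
s = (a+b+c)/2 = (12.5+12.4+16.2)/2 = 20.55
Area = √(s(s-a)(s-b)(s-c)) = √(20.55·8.05·8.15·4.35) = 76.5821
r = Area/s = 76.5821/20.55 = 3.727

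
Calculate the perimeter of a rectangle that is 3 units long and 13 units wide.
Perimeter = 2 * (length + width)
Perimeter = 2 * (3 + 13)
Perimeter = 2 * 16
Perimeter = 32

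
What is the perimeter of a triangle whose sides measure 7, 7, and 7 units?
Perimeter = sum of all sides
Perimeter = 7 + 7 + 7
Perimeter = 21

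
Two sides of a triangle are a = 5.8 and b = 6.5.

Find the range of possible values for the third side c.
By the triangle inequality: |a - b| < c < a + b
|5.8 - 6.5| < c < 5.8 + 6.5
0.7 < c < 12.3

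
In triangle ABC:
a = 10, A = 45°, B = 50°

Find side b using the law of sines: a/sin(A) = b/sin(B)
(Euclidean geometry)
b = a·sin(B)/sin(A) = 10·sin(50°)/sin(45°)
b = 10·0.766044/0.707107 = 10.83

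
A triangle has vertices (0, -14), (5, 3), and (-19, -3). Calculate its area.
Using the coordinate formula: Area = (1/2)|x₁(y₂-y₃) + x₂(y₃-y₁) + x₃(y₁-y₂)|
Area = (1/2)|0(3-(-3)) + 5((-3)-(-14)) + (-19)((-14)-3)|
Area = (1/2)|0*6 + 5*11 + (-19)*(-17)|
Area = (1/2)|0 + 55 + 323|
Area = (1/2)*378 = 189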